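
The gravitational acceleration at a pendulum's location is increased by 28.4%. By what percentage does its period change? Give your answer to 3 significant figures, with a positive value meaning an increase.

-11.7%

T ∝ 1/√g, so T'/T = 1/√(1.284) = 0.8825.
Percentage change in T = (0.8825 − 1) × 100% = -11.7%.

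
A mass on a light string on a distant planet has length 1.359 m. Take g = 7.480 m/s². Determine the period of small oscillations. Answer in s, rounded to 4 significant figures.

2.678 s

T = 2π√(L/g) = 2π√(1.359/7.480) = 2π × 0.42624 = 2.678 s.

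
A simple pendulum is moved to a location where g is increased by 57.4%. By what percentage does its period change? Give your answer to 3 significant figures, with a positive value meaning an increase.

-20.3%

T ∝ 1/√g, so T'/T = 1/√(1.574) = 0.7971.
Percentage change in T = (0.7971 − 1) × 100% = -20.3%.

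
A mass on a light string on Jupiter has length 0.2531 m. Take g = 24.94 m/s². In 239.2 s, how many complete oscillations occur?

377

T = 2π√(L/g) = 2π√(0.2531/24.94) = 0.63296 s.
Number of complete oscillations = ⌊239.2/0.63296⌋ = ⌊377.91⌋ = 377.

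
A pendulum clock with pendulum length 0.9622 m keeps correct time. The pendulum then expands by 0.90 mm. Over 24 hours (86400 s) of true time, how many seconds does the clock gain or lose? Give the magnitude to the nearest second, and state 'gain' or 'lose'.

lose 40 s

T ∝ √L, so T'/T = √(0.96310/0.9622) = 1.00047.
In 86400 s of true time the clock registers 86400/1.00047 = 86359.6 s, so it loses 40 s.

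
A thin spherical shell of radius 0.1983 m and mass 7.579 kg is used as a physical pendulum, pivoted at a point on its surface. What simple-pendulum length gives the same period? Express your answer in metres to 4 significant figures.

0.3305 m

The equivalent simple-pendulum length is L_eq = I/(md), where I is about the pivot and d = 0.19830 m.
I_cm = (2/3)mR² = 0.19869 kg·m², so I = I_cm + md² = 0.19869 + 0.29803 = 0.49671 kg·m².
L_eq = 0.49671/(7.579 × 0.19830) = 0.3305 m.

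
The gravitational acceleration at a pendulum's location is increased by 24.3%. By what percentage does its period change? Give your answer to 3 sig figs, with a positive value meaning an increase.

-10.3%

T ∝ 1/√g, so T'/T = 1/√(1.243) = 0.8969.
Percentage change in T = (0.8969 − 1) × 100% = -10.3%.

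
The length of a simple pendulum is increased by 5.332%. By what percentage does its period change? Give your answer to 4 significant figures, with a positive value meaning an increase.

T ∝ √L, so T'/T = √(1.0533) = 1.0263.
Percentage change in T = (1.0263 − 1) × 100% = 2.631%.

2.631%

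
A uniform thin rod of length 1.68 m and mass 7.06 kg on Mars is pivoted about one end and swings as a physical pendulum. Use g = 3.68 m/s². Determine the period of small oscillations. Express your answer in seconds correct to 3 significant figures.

For a physical pendulum T = 2π√(I/(mgd)), with d = 0.8400 m from pivot to centre of mass.
I_cm = mL²/12 = 7.06 × 1.68²/12 = 1.661 kg·m²; I = I_cm + md² = 1.661 + 7.06 × 0.8400² = 6.642 kg·m².
T = 2π√(6.642/(7.06 × 3.68 × 0.8400)) = 3.47 s.

3.47 s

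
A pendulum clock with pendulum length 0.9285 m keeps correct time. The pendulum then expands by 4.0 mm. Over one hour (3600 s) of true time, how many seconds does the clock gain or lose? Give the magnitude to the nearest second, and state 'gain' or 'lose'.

lose 8 s

T ∝ √L, so T'/T = √(0.93250/0.9285) = 1.00215.
In 3600 s of true time the clock registers 3600/1.00215 = 3592.3 s, so it loses 8 s.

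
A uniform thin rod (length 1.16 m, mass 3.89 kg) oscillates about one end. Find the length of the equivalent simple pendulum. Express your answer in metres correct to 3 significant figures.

0.773 m

The equivalent simple-pendulum length is L_eq = I/(md), where I is about the pivot and d = 0.5800 m.
I_cm = (1/12)mL² = 0.4362 kg·m², so I = I_cm + md² = 0.4362 + 1.309 = 1.745 kg·m².
L_eq = 1.745/(3.89 × 0.5800) = 0.773 m.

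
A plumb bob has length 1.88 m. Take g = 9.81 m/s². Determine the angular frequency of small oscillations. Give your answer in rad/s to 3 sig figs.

2.28 rad/s

ω = √(g/L) = √(9.81/1.88) = 2.28 rad/s.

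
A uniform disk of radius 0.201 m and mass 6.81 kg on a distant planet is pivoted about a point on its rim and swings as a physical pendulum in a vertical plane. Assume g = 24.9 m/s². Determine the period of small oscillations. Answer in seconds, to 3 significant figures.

0.691 s

I_cm = ½mr² = 0.1376 kg·m². The pivot is at distance d = 0.201 m from the centre of mass.
By the parallel-axis theorem, I = I_cm + md² = 0.1376 + 0.2751 = 0.4127 kg·m².
T = 2π√(I/(mgd)) = 2π√(0.4127/(6.81 × 24.9 × 0.201)) = 0.691 s.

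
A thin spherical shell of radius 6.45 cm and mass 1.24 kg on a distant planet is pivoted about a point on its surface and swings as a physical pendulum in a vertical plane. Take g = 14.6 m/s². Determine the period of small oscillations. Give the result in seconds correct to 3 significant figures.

I_cm = (2/3)mr² = 0.003439 kg·m². The pivot is at distance d = 0.0645 m from the centre of mass.
By the parallel-axis theorem, I = I_cm + md² = 0.003439 + 0.005159 = 0.008598 kg·m².
T = 2π√(I/(mgd)) = 2π√(0.008598/(1.24 × 14.6 × 0.0645)) = 0.539 s.

0.539 s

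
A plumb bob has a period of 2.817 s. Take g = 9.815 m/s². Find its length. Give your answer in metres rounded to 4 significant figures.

1.973 m

From T = 2π√(L/g), L = gT²/(4π²) = 9.815 × 2.8170²/(4π²) = 1.973 m.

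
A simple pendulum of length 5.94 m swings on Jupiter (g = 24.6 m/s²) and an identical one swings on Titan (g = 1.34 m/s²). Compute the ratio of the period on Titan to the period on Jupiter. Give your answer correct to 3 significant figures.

T ∝ 1/√g, so T₂/T₁ = √(g₁/g₂) = √(24.6/1.34) = 4.28.

4.28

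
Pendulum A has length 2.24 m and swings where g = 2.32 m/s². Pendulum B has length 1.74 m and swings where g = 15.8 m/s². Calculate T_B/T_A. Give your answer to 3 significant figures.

0.338

T = 2π√(L/g), so T_B/T_A = √((L_B/g_B)/(L_A/g_A)) = √((1.74/15.8)/(2.24/2.32)) = 0.338.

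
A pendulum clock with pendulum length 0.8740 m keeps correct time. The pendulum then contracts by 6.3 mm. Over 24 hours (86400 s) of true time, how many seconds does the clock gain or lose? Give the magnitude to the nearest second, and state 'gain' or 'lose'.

T ∝ √L, so T'/T = √(0.86770/0.8740) = 0.996389.
In 86400 s of true time the clock registers 86400/0.996389 = 86713.1 s, so it gains 313 s.

gain 313 s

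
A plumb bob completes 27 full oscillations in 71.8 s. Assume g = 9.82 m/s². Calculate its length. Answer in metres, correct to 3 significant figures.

T = 71.8/27 = 2.659 s.
From T = 2π√(L/g), L = gT²/(4π²) = 9.82 × 2.659²/(4π²) = 1.76 m.

1.76 m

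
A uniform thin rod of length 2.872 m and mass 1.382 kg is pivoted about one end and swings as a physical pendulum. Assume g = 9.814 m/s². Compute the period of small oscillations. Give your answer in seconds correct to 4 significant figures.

For a physical pendulum T = 2π√(I/(mgd)), with d = 1.4360 m from pivot to centre of mass.
I_cm = mL²/12 = 1.382 × 2.872²/12 = 0.94994 kg·m²; I = I_cm + md² = 0.94994 + 1.382 × 1.4360² = 3.7998 kg·m².
T = 2π√(3.7998/(1.382 × 9.814 × 1.4360)) = 2.775 s.

2.775 s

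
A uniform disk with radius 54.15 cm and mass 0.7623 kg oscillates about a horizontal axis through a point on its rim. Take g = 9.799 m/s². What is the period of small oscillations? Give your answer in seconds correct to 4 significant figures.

1.809 s

I_cm = ½mr² = 0.11176 kg·m². The pivot is at distance d = 0.5415 m from the centre of mass.
By the parallel-axis theorem, I = I_cm + md² = 0.11176 + 0.22352 = 0.33528 kg·m².
T = 2π√(I/(mgd)) = 2π√(0.33528/(0.7623 × 9.799 × 0.5415)) = 1.809 s.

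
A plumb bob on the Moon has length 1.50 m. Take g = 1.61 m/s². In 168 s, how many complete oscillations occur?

27

T = 2π√(L/g) = 2π√(1.50/1.61) = 6.065 s.
Number of complete oscillations = ⌊168/6.065⌋ = ⌊27.70⌋ = 27.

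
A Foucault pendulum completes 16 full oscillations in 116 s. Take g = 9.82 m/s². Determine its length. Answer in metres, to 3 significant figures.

13.1 m

T = 116/16 = 7.250 s.
From T = 2π√(L/g), L = gT²/(4π²) = 9.82 × 7.250²/(4π²) = 13.1 m.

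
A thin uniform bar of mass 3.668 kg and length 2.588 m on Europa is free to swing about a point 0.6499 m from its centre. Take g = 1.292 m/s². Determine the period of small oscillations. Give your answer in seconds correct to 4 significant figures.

For a physical pendulum T = 2π√(I/(mgd)), with d = 0.64990 m from pivot to centre of mass.
I_cm = mL²/12 = 3.668 × 2.588²/12 = 2.0473 kg·m²; I = I_cm + md² = 2.0473 + 3.668 × 0.64990² = 3.5965 kg·m².
T = 2π√(3.5965/(3.668 × 1.292 × 0.64990)) = 6.790 s.

6.790 s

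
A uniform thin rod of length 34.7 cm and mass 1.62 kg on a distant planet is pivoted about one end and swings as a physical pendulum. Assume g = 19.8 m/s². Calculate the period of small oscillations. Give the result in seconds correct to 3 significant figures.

0.679 s

For a physical pendulum T = 2π√(I/(mgd)), with d = 0.1735 m from pivot to centre of mass.
I_cm = mL²/12 = 1.62 × 0.347²/12 = 0.01626 kg·m²; I = I_cm + md² = 0.01626 + 1.62 × 0.1735² = 0.06502 kg·m².
T = 2π√(0.06502/(1.62 × 19.8 × 0.1735)) = 0.679 s.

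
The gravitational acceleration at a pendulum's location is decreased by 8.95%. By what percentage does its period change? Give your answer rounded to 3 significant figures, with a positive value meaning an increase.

T ∝ 1/√g, so T'/T = 1/√(0.9105) = 1.048.
Percentage change in T = (1.048 − 1) × 100% = 4.80%.

4.80%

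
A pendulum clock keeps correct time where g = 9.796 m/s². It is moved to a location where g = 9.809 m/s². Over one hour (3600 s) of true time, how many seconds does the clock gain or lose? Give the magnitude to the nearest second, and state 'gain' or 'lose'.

gain 2 s

The clock's period scales as T ∝ 1/√g, so T'/T = √(9.796/9.809) = 0.999337.
In 3600 s of true time the clock registers 3600/0.999337 = 3602.4 s, so it gains 2 s.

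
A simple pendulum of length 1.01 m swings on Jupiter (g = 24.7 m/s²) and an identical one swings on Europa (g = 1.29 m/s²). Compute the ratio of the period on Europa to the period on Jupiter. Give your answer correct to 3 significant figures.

T ∝ 1/√g, so T₂/T₁ = √(g₁/g₂) = √(24.7/1.29) = 4.38.

4.38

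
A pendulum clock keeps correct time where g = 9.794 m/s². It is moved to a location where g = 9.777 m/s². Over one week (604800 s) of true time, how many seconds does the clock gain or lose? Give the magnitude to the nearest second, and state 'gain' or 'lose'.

lose 525 s

The clock's period scales as T ∝ 1/√g, so T'/T = √(9.794/9.777) = 1.00087.
In 604800 s of true time the clock registers 604800/1.00087 = 604274.9 s, so it loses 525 s.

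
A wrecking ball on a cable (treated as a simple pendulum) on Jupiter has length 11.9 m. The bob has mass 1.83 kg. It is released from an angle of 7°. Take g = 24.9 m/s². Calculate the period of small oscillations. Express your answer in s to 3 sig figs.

T = 2π√(L/g) = 2π√(11.9/24.9) = 2π × 0.6913 = 4.34 s.

4.34 s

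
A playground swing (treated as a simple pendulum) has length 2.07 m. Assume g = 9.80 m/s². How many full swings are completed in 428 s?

148

T = 2π√(L/g) = 2π√(2.07/9.80) = 2.888 s.
Number of complete oscillations = ⌊428/2.888⌋ = ⌊148.2⌋ = 148.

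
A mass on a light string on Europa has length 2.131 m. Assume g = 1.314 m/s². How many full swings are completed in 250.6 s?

T = 2π√(L/g) = 2π√(2.131/1.314) = 8.0015 s.
Number of complete oscillations = ⌊250.6/8.0015⌋ = ⌊31.319⌋ = 31.

31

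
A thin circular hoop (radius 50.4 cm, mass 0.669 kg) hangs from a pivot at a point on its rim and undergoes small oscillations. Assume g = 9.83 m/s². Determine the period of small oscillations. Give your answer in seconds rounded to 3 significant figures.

I_cm = mr² = 0.1699 kg·m². The pivot is at distance d = 0.504 m from the centre of mass.
By the parallel-axis theorem, I = I_cm + md² = 0.1699 + 0.1699 = 0.3399 kg·m².
T = 2π√(I/(mgd)) = 2π√(0.3399/(0.669 × 9.83 × 0.504)) = 2.01 s.

2.01 s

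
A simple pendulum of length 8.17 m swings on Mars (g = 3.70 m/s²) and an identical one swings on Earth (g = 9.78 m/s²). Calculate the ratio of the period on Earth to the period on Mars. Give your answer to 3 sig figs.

T ∝ 1/√g, so T₂/T₁ = √(g₁/g₂) = √(3.70/9.78) = 0.615.

0.615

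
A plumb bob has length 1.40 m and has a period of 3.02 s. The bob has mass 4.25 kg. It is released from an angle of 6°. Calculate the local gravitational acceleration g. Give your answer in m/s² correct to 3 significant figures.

From T = 2π√(L/g), g = 4π²L/T² = 4π² × 1.40/3.020² = 6.06 m/s².

6.06 m/s²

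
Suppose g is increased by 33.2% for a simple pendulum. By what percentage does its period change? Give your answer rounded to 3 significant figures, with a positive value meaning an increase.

-13.4%

T ∝ 1/√g, so T'/T = 1/√(1.332) = 0.8665.
Percentage change in T = (0.8665 − 1) × 100% = -13.4%.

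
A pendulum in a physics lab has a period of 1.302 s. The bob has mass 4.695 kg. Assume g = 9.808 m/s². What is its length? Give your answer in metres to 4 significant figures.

0.4212 m

From T = 2π√(L/g), L = gT²/(4π²) = 9.808 × 1.3020²/(4π²) = 0.4212 m.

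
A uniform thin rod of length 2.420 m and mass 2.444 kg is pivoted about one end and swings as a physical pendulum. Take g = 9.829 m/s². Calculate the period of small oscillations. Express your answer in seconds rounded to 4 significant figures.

2.546 s

For a physical pendulum T = 2π√(I/(mgd)), with d = 1.2100 m from pivot to centre of mass.
I_cm = mL²/12 = 2.444 × 2.420²/12 = 1.1928 kg·m²; I = I_cm + md² = 1.1928 + 2.444 × 1.2100² = 4.7710 kg·m².
T = 2π√(4.7710/(2.444 × 9.829 × 1.2100)) = 2.546 s.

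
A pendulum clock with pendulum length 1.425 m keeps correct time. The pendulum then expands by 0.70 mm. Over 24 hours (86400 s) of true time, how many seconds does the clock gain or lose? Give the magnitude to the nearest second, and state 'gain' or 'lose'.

lose 21 s

T ∝ √L, so T'/T = √(1.42570/1.425) = 1.00025.
In 86400 s of true time the clock registers 86400/1.00025 = 86378.8 s, so it loses 21 s.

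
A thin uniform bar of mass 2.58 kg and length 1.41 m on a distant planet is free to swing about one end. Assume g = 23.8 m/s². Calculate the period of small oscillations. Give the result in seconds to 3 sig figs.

1.25 s

For a physical pendulum T = 2π√(I/(mgd)), with d = 0.7050 m from pivot to centre of mass.
I_cm = mL²/12 = 2.58 × 1.41²/12 = 0.4274 kg·m²; I = I_cm + md² = 0.4274 + 2.58 × 0.7050² = 1.710 kg·m².
T = 2π√(1.710/(2.58 × 23.8 × 0.7050)) = 1.25 s.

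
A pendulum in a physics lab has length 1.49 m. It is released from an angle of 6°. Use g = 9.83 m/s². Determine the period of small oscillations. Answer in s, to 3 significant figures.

T = 2π√(L/g) = 2π√(1.49/9.83) = 2π × 0.3893 = 2.45 s.

2.45 s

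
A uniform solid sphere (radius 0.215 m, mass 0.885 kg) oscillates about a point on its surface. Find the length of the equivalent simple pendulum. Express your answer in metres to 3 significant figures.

0.301 m

The equivalent simple-pendulum length is L_eq = I/(md), where I is about the pivot and d = 0.2150 m.
I_cm = (2/5)mR² = 0.01636 kg·m², so I = I_cm + md² = 0.01636 + 0.04091 = 0.05727 kg·m².
L_eq = 0.05727/(0.885 × 0.2150) = 0.301 m.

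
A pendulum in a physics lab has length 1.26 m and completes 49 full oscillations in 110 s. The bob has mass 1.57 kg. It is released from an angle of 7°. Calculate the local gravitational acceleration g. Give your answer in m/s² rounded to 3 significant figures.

9.87 m/s²

T = 110/49 = 2.245 s.
From T = 2π√(L/g), g = 4π²L/T² = 4π² × 1.26/2.245² = 9.87 m/s².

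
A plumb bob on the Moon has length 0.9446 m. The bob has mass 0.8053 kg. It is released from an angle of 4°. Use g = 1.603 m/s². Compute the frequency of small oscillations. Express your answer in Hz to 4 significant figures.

T = 2π√(L/g) = 2π√(0.9446/1.603) = 4.8232 s, so f = 1/T = 0.2073 Hz.

0.2073 Hz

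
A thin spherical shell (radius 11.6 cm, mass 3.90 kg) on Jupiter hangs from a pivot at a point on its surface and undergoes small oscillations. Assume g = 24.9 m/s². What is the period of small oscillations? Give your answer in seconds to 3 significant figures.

0.554 s

I_cm = (2/3)mr² = 0.03499 kg·m². The pivot is at distance d = 0.116 m from the centre of mass.
By the parallel-axis theorem, I = I_cm + md² = 0.03499 + 0.05248 = 0.08746 kg·m².
T = 2π√(I/(mgd)) = 2π√(0.08746/(3.90 × 24.9 × 0.116)) = 0.554 s.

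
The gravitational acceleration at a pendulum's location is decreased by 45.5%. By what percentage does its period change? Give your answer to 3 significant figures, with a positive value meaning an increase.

35.5%

T ∝ 1/√g, so T'/T = 1/√(0.5450) = 1.355.
Percentage change in T = (1.355 − 1) × 100% = 35.5%.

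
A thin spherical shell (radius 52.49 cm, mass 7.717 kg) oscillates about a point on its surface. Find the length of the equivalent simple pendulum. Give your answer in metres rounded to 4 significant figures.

0.8748 m

The equivalent simple-pendulum length is L_eq = I/(md), where I is about the pivot and d = 0.52490 m.
I_cm = (2/3)mR² = 1.4175 kg·m², so I = I_cm + md² = 1.4175 + 2.1262 = 3.5436 kg·m².
L_eq = 3.5436/(7.717 × 0.52490) = 0.8748 m.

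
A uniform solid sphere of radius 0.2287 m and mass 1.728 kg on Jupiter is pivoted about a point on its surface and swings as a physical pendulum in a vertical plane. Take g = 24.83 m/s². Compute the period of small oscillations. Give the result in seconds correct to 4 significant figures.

0.7135 s

I_cm = (2/5)mr² = 0.036152 kg·m². The pivot is at distance d = 0.2287 m from the centre of mass.
By the parallel-axis theorem, I = I_cm + md² = 0.036152 + 0.090381 = 0.12653 kg·m².
T = 2π√(I/(mgd)) = 2π√(0.12653/(1.728 × 24.83 × 0.2287)) = 0.7135 s.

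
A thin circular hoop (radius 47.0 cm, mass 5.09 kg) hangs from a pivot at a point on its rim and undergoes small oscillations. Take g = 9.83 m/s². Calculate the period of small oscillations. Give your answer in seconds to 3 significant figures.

1.94 s

I_cm = mr² = 1.124 kg·m². The pivot is at distance d = 0.470 m from the centre of mass.
By the parallel-axis theorem, I = I_cm + md² = 1.124 + 1.124 = 2.249 kg·m².
T = 2π√(I/(mgd)) = 2π√(2.249/(5.09 × 9.83 × 0.470)) = 1.94 s.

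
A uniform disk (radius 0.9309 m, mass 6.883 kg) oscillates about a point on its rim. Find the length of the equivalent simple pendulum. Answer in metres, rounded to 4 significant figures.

1.396 m

The equivalent simple-pendulum length is L_eq = I/(md), where I is about the pivot and d = 0.93090 m.
I_cm = ½mR² = 2.9823 kg·m², so I = I_cm + md² = 2.9823 + 5.9646 = 8.9470 kg·m².
L_eq = 8.9470/(6.883 × 0.93090) = 1.396 m.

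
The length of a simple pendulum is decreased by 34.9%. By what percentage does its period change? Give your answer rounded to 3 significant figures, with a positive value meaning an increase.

T ∝ √L, so T'/T = √(0.6510) = 0.8068.
Percentage change in T = (0.8068 − 1) × 100% = -19.3%.

-19.3%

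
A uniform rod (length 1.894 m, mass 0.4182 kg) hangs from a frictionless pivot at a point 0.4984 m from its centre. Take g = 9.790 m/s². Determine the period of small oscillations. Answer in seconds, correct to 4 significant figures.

For a physical pendulum T = 2π√(I/(mgd)), with d = 0.49840 m from pivot to centre of mass.
I_cm = mL²/12 = 0.4182 × 1.894²/12 = 0.12502 kg·m²; I = I_cm + md² = 0.12502 + 0.4182 × 0.49840² = 0.22890 kg·m².
T = 2π√(0.22890/(0.4182 × 9.790 × 0.49840)) = 2.104 s.

2.104 s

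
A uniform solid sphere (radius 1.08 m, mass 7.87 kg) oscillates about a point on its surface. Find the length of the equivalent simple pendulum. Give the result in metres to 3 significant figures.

The equivalent simple-pendulum length is L_eq = I/(md), where I is about the pivot and d = 1.080 m.
I_cm = (2/5)mR² = 3.672 kg·m², so I = I_cm + md² = 3.672 + 9.180 = 12.85 kg·m².
L_eq = 12.85/(7.87 × 1.080) = 1.51 m.

1.51 m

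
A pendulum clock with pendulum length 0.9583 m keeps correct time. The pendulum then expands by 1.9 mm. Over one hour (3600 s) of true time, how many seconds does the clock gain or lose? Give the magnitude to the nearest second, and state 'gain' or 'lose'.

T ∝ √L, so T'/T = √(0.96020/0.9583) = 1.00099.
In 3600 s of true time the clock registers 3600/1.00099 = 3596.4 s, so it loses 4 s.

lose 4 s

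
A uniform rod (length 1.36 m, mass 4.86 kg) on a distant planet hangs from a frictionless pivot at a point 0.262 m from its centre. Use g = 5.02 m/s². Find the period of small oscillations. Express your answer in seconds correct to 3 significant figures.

For a physical pendulum T = 2π√(I/(mgd)), with d = 0.2620 m from pivot to centre of mass.
I_cm = mL²/12 = 4.86 × 1.36²/12 = 0.7491 kg·m²; I = I_cm + md² = 0.7491 + 4.86 × 0.2620² = 1.083 kg·m².
T = 2π√(1.083/(4.86 × 5.02 × 0.2620)) = 2.59 s.

2.59 s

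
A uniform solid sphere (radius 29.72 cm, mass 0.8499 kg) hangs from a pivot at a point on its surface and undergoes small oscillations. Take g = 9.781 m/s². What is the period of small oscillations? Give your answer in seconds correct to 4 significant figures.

1.296 s

I_cm = (2/5)mr² = 0.030028 kg·m². The pivot is at distance d = 0.2972 m from the centre of mass.
By the parallel-axis theorem, I = I_cm + md² = 0.030028 + 0.075070 = 0.10510 kg·m².
T = 2π√(I/(mgd)) = 2π√(0.10510/(0.8499 × 9.781 × 0.2972)) = 1.296 s.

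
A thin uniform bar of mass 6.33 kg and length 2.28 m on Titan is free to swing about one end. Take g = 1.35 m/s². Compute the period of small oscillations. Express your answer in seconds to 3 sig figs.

6.67 s

For a physical pendulum T = 2π√(I/(mgd)), with d = 1.140 m from pivot to centre of mass.
I_cm = mL²/12 = 6.33 × 2.28²/12 = 2.742 kg·m²; I = I_cm + md² = 2.742 + 6.33 × 1.140² = 10.97 kg·m².
T = 2π√(10.97/(6.33 × 1.35 × 1.140)) = 6.67 s.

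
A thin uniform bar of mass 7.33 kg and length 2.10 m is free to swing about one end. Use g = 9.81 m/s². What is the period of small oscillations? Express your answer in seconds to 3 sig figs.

For a physical pendulum T = 2π√(I/(mgd)), with d = 1.050 m from pivot to centre of mass.
I_cm = mL²/12 = 7.33 × 2.10²/12 = 2.694 kg·m²; I = I_cm + md² = 2.694 + 7.33 × 1.050² = 10.78 kg·m².
T = 2π√(10.78/(7.33 × 9.81 × 1.050)) = 2.37 s.

2.37 s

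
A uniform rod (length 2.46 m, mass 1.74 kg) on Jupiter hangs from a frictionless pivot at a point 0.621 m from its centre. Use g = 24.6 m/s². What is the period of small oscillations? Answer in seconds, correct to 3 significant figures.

For a physical pendulum T = 2π√(I/(mgd)), with d = 0.6210 m from pivot to centre of mass.
I_cm = mL²/12 = 1.74 × 2.46²/12 = 0.8775 kg·m²; I = I_cm + md² = 0.8775 + 1.74 × 0.6210² = 1.548 kg·m².
T = 2π√(1.548/(1.74 × 24.6 × 0.6210)) = 1.52 s.

1.52 s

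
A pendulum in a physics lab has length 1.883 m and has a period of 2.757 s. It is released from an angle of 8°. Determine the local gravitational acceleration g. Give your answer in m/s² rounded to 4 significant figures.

From T = 2π√(L/g), g = 4π²L/T² = 4π² × 1.883/2.7570² = 9.780 m/s².

9.780 m/s²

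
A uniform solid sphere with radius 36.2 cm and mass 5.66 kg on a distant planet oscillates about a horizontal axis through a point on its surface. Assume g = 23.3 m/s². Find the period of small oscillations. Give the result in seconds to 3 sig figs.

I_cm = (2/5)mr² = 0.2967 kg·m². The pivot is at distance d = 0.362 m from the centre of mass.
By the parallel-axis theorem, I = I_cm + md² = 0.2967 + 0.7417 = 1.038 kg·m².
T = 2π√(I/(mgd)) = 2π√(1.038/(5.66 × 23.3 × 0.362)) = 0.927 s.

0.927 s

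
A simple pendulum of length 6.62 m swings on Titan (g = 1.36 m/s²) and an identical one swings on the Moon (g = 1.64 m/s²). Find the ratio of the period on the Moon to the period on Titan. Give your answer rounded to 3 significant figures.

0.911

T ∝ 1/√g, so T₂/T₁ = √(g₁/g₂) = √(1.36/1.64) = 0.911.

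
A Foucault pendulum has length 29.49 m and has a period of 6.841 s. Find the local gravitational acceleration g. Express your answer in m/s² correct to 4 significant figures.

From T = 2π√(L/g), g = 4π²L/T² = 4π² × 29.49/6.8410² = 24.88 m/s².

24.88 m/s²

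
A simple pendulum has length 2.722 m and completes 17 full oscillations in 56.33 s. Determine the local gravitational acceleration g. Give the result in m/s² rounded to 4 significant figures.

T = 56.33/17 = 3.3135 s.
From T = 2π√(L/g), g = 4π²L/T² = 4π² × 2.722/3.3135² = 9.787 m/s².

9.787 m/s²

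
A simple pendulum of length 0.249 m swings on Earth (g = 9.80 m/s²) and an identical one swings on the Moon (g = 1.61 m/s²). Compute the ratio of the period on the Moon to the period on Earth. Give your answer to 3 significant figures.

T ∝ 1/√g, so T₂/T₁ = √(g₁/g₂) = √(9.80/1.61) = 2.47.

2.47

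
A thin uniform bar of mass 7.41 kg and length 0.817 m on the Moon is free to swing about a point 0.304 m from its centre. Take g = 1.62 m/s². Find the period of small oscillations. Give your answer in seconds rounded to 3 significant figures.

3.44 s

For a physical pendulum T = 2π√(I/(mgd)), with d = 0.3040 m from pivot to centre of mass.
I_cm = mL²/12 = 7.41 × 0.817²/12 = 0.4122 kg·m²; I = I_cm + md² = 0.4122 + 7.41 × 0.3040² = 1.097 kg·m².
T = 2π√(1.097/(7.41 × 1.62 × 0.3040)) = 3.44 s.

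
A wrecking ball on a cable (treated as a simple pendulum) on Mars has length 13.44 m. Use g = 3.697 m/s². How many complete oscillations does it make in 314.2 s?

T = 2π√(L/g) = 2π√(13.44/3.697) = 11.980 s.
Number of complete oscillations = ⌊314.2/11.980⌋ = ⌊26.227⌋ = 26.

26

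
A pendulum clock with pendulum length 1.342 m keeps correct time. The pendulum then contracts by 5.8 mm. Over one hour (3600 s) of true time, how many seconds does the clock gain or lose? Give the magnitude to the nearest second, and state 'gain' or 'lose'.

T ∝ √L, so T'/T = √(1.33620/1.342) = 0.997837.
In 3600 s of true time the clock registers 3600/0.997837 = 3607.8 s, so it gains 8 s.

gain 8 s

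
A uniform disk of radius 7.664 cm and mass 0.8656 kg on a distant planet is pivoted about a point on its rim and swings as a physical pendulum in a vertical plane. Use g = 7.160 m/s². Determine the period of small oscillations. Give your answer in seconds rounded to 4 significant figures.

0.7962 s

I_cm = ½mr² = 0.0025421 kg·m². The pivot is at distance d = 0.07664 m from the centre of mass.
By the parallel-axis theorem, I = I_cm + md² = 0.0025421 + 0.0050843 = 0.0076264 kg·m².
T = 2π√(I/(mgd)) = 2π√(0.0076264/(0.8656 × 7.160 × 0.07664)) = 0.7962 s.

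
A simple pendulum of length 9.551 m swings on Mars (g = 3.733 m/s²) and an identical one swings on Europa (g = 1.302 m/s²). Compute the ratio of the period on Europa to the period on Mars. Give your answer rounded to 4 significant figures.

1.693

T ∝ 1/√g, so T₂/T₁ = √(g₁/g₂) = √(3.733/1.302) = 1.693.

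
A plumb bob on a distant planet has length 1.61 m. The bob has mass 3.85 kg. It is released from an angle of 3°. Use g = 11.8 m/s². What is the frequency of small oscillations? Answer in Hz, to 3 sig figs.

T = 2π√(L/g) = 2π√(1.61/11.8) = 2.321 s, so f = 1/T = 0.431 Hz.

0.431 Hz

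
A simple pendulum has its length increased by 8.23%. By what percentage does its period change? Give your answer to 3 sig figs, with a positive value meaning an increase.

T ∝ √L, so T'/T = √(1.082) = 1.040.
Percentage change in T = (1.040 − 1) × 100% = 4.03%.

4.03%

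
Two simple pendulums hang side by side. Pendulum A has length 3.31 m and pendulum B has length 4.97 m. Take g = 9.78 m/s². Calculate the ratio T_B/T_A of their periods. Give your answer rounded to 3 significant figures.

T ∝ √L, so T_B/T_A = √(L_B/L_A) = √(4.97/3.31) = 1.23.

1.23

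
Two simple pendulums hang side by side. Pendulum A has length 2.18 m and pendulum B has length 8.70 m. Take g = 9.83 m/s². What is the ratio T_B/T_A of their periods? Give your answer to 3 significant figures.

T ∝ √L, so T_B/T_A = √(L_B/L_A) = √(8.70/2.18) = 2.00.

2.00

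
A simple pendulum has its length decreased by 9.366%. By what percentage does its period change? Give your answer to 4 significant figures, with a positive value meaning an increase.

T ∝ √L, so T'/T = √(0.90634) = 0.95202.
Percentage change in T = (0.95202 − 1) × 100% = -4.798%.

-4.798%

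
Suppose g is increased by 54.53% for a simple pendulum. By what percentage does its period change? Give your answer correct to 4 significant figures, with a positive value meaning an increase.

T ∝ 1/√g, so T'/T = 1/√(1.5453) = 0.80444.
Percentage change in T = (0.80444 − 1) × 100% = -19.56%.

-19.56%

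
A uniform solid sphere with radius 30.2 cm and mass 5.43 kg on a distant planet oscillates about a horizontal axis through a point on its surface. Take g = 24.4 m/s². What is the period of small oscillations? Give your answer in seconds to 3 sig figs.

I_cm = (2/5)mr² = 0.1981 kg·m². The pivot is at distance d = 0.302 m from the centre of mass.
By the parallel-axis theorem, I = I_cm + md² = 0.1981 + 0.4952 = 0.6933 kg·m².
T = 2π√(I/(mgd)) = 2π√(0.6933/(5.43 × 24.4 × 0.302)) = 0.827 s.

0.827 s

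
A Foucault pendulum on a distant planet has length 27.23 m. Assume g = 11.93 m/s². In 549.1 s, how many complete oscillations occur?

T = 2π√(L/g) = 2π√(27.23/11.93) = 9.4926 s.
Number of complete oscillations = ⌊549.1/9.4926⌋ = ⌊57.845⌋ = 57.

57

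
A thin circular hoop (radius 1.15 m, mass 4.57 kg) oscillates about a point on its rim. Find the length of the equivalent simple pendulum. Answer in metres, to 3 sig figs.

The equivalent simple-pendulum length is L_eq = I/(md), where I is about the pivot and d = 1.150 m.
I_cm = mR² = 6.044 kg·m², so I = I_cm + md² = 6.044 + 6.044 = 12.09 kg·m².
L_eq = 12.09/(4.57 × 1.150) = 2.30 m.

2.30 m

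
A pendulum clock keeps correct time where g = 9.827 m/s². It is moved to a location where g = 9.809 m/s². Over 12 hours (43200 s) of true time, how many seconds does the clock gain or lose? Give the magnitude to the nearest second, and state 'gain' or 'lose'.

lose 40 s

The clock's period scales as T ∝ 1/√g, so T'/T = √(9.827/9.809) = 1.00092.
In 43200 s of true time the clock registers 43200/1.00092 = 43160.4 s, so it loses 40 s.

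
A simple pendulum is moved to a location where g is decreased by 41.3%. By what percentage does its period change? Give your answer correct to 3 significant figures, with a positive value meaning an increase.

30.5%

T ∝ 1/√g, so T'/T = 1/√(0.5870) = 1.305.
Percentage change in T = (1.305 − 1) × 100% = 30.5%.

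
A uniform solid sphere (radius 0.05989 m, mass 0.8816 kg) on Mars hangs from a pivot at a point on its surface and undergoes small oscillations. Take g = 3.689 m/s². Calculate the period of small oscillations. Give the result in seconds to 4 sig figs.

0.9473 s

I_cm = (2/5)mr² = 0.0012649 kg·m². The pivot is at distance d = 0.05989 m from the centre of mass.
By the parallel-axis theorem, I = I_cm + md² = 0.0012649 + 0.0031621 = 0.0044270 kg·m².
T = 2π√(I/(mgd)) = 2π√(0.0044270/(0.8816 × 3.689 × 0.05989)) = 0.9473 s.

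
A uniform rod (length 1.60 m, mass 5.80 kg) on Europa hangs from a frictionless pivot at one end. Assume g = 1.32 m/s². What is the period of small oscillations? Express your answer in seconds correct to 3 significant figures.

For a physical pendulum T = 2π√(I/(mgd)), with d = 0.8000 m from pivot to centre of mass.
I_cm = mL²/12 = 5.80 × 1.60²/12 = 1.237 kg·m²; I = I_cm + md² = 1.237 + 5.80 × 0.8000² = 4.949 kg·m².
T = 2π√(4.949/(5.80 × 1.32 × 0.8000)) = 5.65 s.

5.65 s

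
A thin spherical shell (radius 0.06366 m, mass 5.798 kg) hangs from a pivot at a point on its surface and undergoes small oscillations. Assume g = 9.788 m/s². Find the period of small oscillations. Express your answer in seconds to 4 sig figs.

I_cm = (2/3)mr² = 0.015665 kg·m². The pivot is at distance d = 0.06366 m from the centre of mass.
By the parallel-axis theorem, I = I_cm + md² = 0.015665 + 0.023497 = 0.039162 kg·m².
T = 2π√(I/(mgd)) = 2π√(0.039162/(5.798 × 9.788 × 0.06366)) = 0.6542 s.

0.6542 s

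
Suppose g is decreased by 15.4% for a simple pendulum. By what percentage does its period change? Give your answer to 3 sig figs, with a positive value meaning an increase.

T ∝ 1/√g, so T'/T = 1/√(0.8460) = 1.087.
Percentage change in T = (1.087 − 1) × 100% = 8.72%.

8.72%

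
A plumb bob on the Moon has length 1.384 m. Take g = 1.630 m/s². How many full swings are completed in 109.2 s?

18

T = 2π√(L/g) = 2π√(1.384/1.630) = 5.7897 s.
Number of complete oscillations = ⌊109.2/5.7897⌋ = ⌊18.861⌋ = 18.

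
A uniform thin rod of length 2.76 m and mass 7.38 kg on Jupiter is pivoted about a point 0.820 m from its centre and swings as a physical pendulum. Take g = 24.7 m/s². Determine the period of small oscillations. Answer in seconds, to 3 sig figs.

1.60 s

For a physical pendulum T = 2π√(I/(mgd)), with d = 0.8200 m from pivot to centre of mass.
I_cm = mL²/12 = 7.38 × 2.76²/12 = 4.685 kg·m²; I = I_cm + md² = 4.685 + 7.38 × 0.8200² = 9.647 kg·m².
T = 2π√(9.647/(7.38 × 24.7 × 0.8200)) = 1.60 s.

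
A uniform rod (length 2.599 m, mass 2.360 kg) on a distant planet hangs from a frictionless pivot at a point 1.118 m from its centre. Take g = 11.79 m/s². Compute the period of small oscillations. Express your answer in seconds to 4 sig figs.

2.330 s

For a physical pendulum T = 2π√(I/(mgd)), with d = 1.1180 m from pivot to centre of mass.
I_cm = mL²/12 = 2.360 × 2.599²/12 = 1.3284 kg·m²; I = I_cm + md² = 1.3284 + 2.360 × 1.1180² = 4.2783 kg·m².
T = 2π√(4.2783/(2.360 × 11.79 × 1.1180)) = 2.330 s.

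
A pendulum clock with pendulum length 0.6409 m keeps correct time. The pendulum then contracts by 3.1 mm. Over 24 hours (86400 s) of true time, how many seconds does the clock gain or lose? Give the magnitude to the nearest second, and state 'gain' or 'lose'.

gain 210 s

T ∝ √L, so T'/T = √(0.63780/0.6409) = 0.997579.
In 86400 s of true time the clock registers 86400/0.997579 = 86609.7 s, so it gains 210 s.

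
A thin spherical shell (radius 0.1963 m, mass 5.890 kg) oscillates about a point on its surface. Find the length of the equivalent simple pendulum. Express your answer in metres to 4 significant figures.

The equivalent simple-pendulum length is L_eq = I/(md), where I is about the pivot and d = 0.19630 m.
I_cm = (2/3)mR² = 0.15131 kg·m², so I = I_cm + md² = 0.15131 + 0.22696 = 0.37827 kg·m².
L_eq = 0.37827/(5.890 × 0.19630) = 0.3272 m.

0.3272 m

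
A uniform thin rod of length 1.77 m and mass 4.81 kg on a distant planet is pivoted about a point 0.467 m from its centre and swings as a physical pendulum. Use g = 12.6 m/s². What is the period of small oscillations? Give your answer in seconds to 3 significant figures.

For a physical pendulum T = 2π√(I/(mgd)), with d = 0.4670 m from pivot to centre of mass.
I_cm = mL²/12 = 4.81 × 1.77²/12 = 1.256 kg·m²; I = I_cm + md² = 1.256 + 4.81 × 0.4670² = 2.305 kg·m².
T = 2π√(2.305/(4.81 × 12.6 × 0.4670)) = 1.79 s.

1.79 s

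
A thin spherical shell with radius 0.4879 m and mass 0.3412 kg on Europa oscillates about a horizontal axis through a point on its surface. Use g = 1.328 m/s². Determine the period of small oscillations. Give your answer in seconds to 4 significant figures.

4.917 s

I_cm = (2/3)mr² = 0.054148 kg·m². The pivot is at distance d = 0.4879 m from the centre of mass.
By the parallel-axis theorem, I = I_cm + md² = 0.054148 + 0.081221 = 0.13537 kg·m².
T = 2π√(I/(mgd)) = 2π√(0.13537/(0.3412 × 1.328 × 0.4879)) = 4.917 s.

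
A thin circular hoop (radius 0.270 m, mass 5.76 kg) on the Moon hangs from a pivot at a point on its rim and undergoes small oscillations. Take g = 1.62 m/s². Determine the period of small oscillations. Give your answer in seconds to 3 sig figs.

I_cm = mr² = 0.4199 kg·m². The pivot is at distance d = 0.270 m from the centre of mass.
By the parallel-axis theorem, I = I_cm + md² = 0.4199 + 0.4199 = 0.8398 kg·m².
T = 2π√(I/(mgd)) = 2π√(0.8398/(5.76 × 1.62 × 0.270)) = 3.63 s.

3.63 s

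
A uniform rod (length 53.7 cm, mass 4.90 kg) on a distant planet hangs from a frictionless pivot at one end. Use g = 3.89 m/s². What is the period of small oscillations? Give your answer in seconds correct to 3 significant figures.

For a physical pendulum T = 2π√(I/(mgd)), with d = 0.2685 m from pivot to centre of mass.
I_cm = mL²/12 = 4.90 × 0.537²/12 = 0.1178 kg·m²; I = I_cm + md² = 0.1178 + 4.90 × 0.2685² = 0.4710 kg·m².
T = 2π√(0.4710/(4.90 × 3.89 × 0.2685)) = 1.91 s.

1.91 s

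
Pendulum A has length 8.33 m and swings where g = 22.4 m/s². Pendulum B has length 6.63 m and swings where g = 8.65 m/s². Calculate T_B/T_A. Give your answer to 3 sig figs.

1.44

T = 2π√(L/g), so T_B/T_A = √((L_B/g_B)/(L_A/g_A)) = √((6.63/8.65)/(8.33/22.4)) = 1.44.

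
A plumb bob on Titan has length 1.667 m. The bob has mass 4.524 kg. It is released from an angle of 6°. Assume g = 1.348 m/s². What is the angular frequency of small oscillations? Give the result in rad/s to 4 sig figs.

0.8992 rad/s

ω = √(g/L) = √(1.348/1.667) = 0.8992 rad/s.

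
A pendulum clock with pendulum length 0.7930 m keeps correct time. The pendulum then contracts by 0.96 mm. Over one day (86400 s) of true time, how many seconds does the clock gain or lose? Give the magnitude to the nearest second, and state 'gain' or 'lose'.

T ∝ √L, so T'/T = √(0.79204/0.7930) = 0.999395.
In 86400 s of true time the clock registers 86400/0.999395 = 86452.3 s, so it gains 52 s.

gain 52 s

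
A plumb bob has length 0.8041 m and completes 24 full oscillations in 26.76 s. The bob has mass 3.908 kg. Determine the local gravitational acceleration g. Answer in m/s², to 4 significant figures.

T = 26.76/24 = 1.1150 s.
From T = 2π√(L/g), g = 4π²L/T² = 4π² × 0.8041/1.1150² = 25.53 m/s².

25.53 m/s²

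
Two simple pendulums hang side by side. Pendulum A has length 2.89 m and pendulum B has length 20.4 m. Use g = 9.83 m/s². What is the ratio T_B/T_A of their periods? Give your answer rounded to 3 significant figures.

2.66

T ∝ √L, so T_B/T_A = √(L_B/L_A) = √(20.4/2.89) = 2.66.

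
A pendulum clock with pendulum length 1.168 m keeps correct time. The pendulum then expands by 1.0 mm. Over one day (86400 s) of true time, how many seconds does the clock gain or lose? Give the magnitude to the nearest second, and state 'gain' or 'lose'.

lose 37 s

T ∝ √L, so T'/T = √(1.16900/1.168) = 1.00043.
In 86400 s of true time the clock registers 86400/1.00043 = 86363.0 s, so it loses 37 s.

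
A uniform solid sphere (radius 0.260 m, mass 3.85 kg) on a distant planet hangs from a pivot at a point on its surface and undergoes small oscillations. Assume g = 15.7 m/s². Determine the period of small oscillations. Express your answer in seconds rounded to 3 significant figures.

0.957 s

I_cm = (2/5)mr² = 0.1041 kg·m². The pivot is at distance d = 0.260 m from the centre of mass.
By the parallel-axis theorem, I = I_cm + md² = 0.1041 + 0.2603 = 0.3644 kg·m².
T = 2π√(I/(mgd)) = 2π√(0.3644/(3.85 × 15.7 × 0.260)) = 0.957 s.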